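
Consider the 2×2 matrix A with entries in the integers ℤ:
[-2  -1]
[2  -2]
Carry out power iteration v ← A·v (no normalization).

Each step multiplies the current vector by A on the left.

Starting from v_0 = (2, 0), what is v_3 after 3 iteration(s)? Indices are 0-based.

v_0 = (2, 0).
v_1 = A·v_0 = (-4, 4).
v_2 = A·v_1 = (4, -16).
v_3 = A·v_2 = (8, 40).

v_3 = (8, 40)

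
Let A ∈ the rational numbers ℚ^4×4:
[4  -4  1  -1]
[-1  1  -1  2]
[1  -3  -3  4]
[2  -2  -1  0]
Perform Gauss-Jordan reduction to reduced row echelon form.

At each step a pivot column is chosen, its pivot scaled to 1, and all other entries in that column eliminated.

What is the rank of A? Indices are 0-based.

step 1: normalize row 0 (÷4) = (1, -1, 1/4, -1/4)
  row 1: subtract -1×row0 = (0, 0, -3/4, 7/4)
  row 2: subtract 1×row0 = (0, -2, -13/4, 17/4)
  row 3: subtract 2×row0 = (0, 0, -3/2, 1/2)
step 2: exchange rows 1,2
step 2: normalize row 1 (÷-2) = (0, 1, 13/8, -17/8)
  row 0: subtract -1×row1 = (1, 0, 15/8, -19/8)
step 3: normalize row 2 (÷-3/4) = (0, 0, 1, -7/3)
  row 0: subtract 15/8×row2 = (1, 0, 0, 2)
  row 1: subtract 13/8×row2 = (0, 1, 0, 5/3)
  row 3: subtract -3/2×row2 = (0, 0, 0, -3)
step 4: normalize row 3 (÷-3) = (0, 0, 0, 1)
  row 0: subtract 2×row3 = (1, 0, 0, 0)
  row 1: subtract 5/3×row3 = (0, 1, 0, 0)
  row 2: subtract -7/3×row3 = (0, 0, 1, 0)

rank = 4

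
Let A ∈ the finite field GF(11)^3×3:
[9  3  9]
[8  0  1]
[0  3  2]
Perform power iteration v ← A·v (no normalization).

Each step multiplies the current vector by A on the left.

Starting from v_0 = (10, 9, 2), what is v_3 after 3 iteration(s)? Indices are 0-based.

v_0 = (10, 9, 2).
v_1 = A·v_0 = (3, 5, 9).
v_2 = A·v_1 = (2, 0, 0).
v_3 = A·v_2 = (7, 5, 0).

v_3 = (7, 5, 0)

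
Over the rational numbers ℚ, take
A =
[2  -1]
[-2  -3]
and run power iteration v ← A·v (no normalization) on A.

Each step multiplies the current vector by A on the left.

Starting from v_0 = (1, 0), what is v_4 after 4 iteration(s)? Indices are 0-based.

v_4 = (38, 34)

v_0 = (1, 0).
v_1 = A·v_0 = (2, -2).
v_2 = A·v_1 = (6, 2).
v_3 = A·v_2 = (10, -18).
v_4 = A·v_3 = (38, 34).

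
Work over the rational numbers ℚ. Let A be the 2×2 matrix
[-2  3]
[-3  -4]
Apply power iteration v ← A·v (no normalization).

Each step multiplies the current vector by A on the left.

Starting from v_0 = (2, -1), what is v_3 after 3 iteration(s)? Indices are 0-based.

v_0 = (2, -1).
v_1 = A·v_0 = (-7, -2).
v_2 = A·v_1 = (8, 29).
v_3 = A·v_2 = (71, -140).

v_3 = (71, -140)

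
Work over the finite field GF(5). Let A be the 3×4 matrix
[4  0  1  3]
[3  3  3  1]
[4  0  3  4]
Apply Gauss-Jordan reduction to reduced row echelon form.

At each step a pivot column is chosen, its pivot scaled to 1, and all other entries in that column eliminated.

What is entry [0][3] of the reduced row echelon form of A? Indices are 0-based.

step 1: normalize row 0 (÷4) = (1, 0, 4, 2)
  row 1: subtract 3×row0 = (0, 3, 1, 0)
  row 2: subtract 4×row0 = (0, 0, 2, 1)
step 2: normalize row 1 (÷3) = (0, 1, 2, 0)
step 3: normalize row 2 (÷2) = (0, 0, 1, 3)
  row 0: subtract 4×row2 = (1, 0, 0, 0)
  row 1: subtract 2×row2 = (0, 1, 0, 4)

M[0][3] = 0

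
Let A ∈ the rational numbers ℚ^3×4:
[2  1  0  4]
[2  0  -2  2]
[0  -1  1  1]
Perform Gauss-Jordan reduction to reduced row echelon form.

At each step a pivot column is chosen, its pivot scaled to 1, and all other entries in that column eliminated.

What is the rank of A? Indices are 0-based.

rank = 3

[1] R0 /= 2  ⇒  (1, 1/2, 0, 2)
     R1 -= 2·R0  ⇒  (0, -1, -2, -2)
[2] R1 /= -1  ⇒  (0, 1, 2, 2)
     R0 -= 1/2·R1  ⇒  (1, 0, -1, 1)
     R2 -= -1·R1  ⇒  (0, 0, 3, 3)
[3] R2 /= 3  ⇒  (0, 0, 1, 1)
     R0 -= -1·R2  ⇒  (1, 0, 0, 2)
     R1 -= 2·R2  ⇒  (0, 1, 0, 0)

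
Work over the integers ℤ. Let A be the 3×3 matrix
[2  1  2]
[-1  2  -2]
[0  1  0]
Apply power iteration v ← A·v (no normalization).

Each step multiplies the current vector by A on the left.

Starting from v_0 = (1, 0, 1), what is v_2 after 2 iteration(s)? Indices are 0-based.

v_2 = (5, -10, -3)

v_0 = (1, 0, 1).
v_1 = A·v_0 = (4, -3, 0).
v_2 = A·v_1 = (5, -10, -3).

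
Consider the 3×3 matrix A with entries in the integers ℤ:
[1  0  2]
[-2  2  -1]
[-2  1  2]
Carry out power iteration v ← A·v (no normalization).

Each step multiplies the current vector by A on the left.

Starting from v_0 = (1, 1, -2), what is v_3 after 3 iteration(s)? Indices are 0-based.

v_3 = (-17, 58, 37)

v_0 = (1, 1, -2).
v_1 = A·v_0 = (-3, 2, -5).
v_2 = A·v_1 = (-13, 15, -2).
v_3 = A·v_2 = (-17, 58, 37).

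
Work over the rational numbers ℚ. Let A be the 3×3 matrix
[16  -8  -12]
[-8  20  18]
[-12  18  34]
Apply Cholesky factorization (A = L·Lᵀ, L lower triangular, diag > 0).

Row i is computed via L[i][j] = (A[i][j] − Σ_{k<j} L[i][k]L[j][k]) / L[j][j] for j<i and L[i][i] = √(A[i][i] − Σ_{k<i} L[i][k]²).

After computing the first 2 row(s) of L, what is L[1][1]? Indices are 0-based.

L[1][1] = 4

Step 1: L[0][0] = √(16) = 4.
  L[1][0] = (-8) / L[0][0] = -2.
Step 2: L[1][1] = √(16) = 4.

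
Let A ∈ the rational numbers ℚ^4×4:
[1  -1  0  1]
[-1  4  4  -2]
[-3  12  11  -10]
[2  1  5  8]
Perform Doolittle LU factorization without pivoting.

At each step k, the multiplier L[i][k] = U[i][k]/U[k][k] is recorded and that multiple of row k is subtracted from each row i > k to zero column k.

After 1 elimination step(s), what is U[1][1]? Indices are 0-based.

U[1][1] = 3

k=0: U[0][0]=1
  eliminate (1,0): mult=-1, new row 1: (0, 3, 4, -1); set L[1][0]=-1
  eliminate (2,0): mult=-3, new row 2: (0, 9, 11, -7); set L[2][0]=-3
  eliminate (3,0): mult=2, new row 3: (0, 3, 5, 6); set L[3][0]=2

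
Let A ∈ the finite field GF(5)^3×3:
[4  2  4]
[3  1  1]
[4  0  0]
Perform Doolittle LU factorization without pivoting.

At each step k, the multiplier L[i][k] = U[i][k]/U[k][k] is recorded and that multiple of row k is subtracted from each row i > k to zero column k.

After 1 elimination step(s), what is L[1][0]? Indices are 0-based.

L[1][0] = 2

k=0: U[0][0]=4
  eliminate (1,0): mult=2, new row 1: (0, 2, 3); set L[1][0]=2
  eliminate (2,0): mult=1, new row 2: (0, 3, 1); set L[2][0]=1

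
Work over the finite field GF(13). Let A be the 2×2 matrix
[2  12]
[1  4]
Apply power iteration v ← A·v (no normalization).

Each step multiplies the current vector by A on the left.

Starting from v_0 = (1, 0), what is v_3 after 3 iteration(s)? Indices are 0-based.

v_3 = (0, 1)

v_0 = (1, 0).
v_1 = A·v_0 = (2, 1).
v_2 = A·v_1 = (3, 6).
v_3 = A·v_2 = (0, 1).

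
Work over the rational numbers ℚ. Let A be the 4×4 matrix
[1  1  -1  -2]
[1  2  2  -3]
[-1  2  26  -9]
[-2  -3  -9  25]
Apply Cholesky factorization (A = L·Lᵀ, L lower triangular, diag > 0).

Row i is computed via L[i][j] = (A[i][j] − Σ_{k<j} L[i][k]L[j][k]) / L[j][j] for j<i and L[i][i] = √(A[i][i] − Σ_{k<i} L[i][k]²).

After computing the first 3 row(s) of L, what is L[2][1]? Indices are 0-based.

Step 1: L[0][0] = √(1) = 1.
  L[1][0] = (1) / L[0][0] = 1.
Step 2: L[1][1] = √(1) = 1.
  L[2][0] = (-1) / L[0][0] = -1.
  L[2][1] = (3) / L[1][1] = 3.
Step 3: L[2][2] = √(16) = 4.

L[2][1] = 3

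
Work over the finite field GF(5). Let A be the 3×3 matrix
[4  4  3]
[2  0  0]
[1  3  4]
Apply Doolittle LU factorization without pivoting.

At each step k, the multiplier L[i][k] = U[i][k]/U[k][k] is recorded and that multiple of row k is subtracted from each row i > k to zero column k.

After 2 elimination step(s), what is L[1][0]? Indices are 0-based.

L[1][0] = 3

[col 0] pivot 4
  R1 -= 3*R0 → (0, 3, 1)  (L[1][0] := 3)
  R2 -= 4*R0 → (0, 2, 2)  (L[2][0] := 4)
[col 1] pivot 3
  R2 -= 4*R1 → (0, 0, 3)  (L[2][1] := 4)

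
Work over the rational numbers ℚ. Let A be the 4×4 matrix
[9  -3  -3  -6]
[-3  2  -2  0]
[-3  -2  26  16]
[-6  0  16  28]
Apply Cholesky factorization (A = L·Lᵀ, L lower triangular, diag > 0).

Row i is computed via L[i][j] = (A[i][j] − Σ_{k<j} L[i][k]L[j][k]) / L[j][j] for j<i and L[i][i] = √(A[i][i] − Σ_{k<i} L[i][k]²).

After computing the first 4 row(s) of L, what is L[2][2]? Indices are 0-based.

Step 1: L[0][0] = √(9) = 3.
  L[1][0] = (-3) / L[0][0] = -1.
Step 2: L[1][1] = √(1) = 1.
  L[2][0] = (-3) / L[0][0] = -1.
  L[2][1] = (-3) / L[1][1] = -3.
Step 3: L[2][2] = √(16) = 4.
  L[3][0] = (-6) / L[0][0] = -2.
  L[3][1] = (-2) / L[1][1] = -2.
  L[3][2] = (8) / L[2][2] = 2.
Step 4: L[3][3] = √(16) = 4.

L[2][2] = 4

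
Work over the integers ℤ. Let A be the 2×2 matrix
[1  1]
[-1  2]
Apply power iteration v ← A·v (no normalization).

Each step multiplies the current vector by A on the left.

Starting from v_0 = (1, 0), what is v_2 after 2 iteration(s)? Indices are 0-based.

v_0 = (1, 0).
v_1 = A·v_0 = (1, -1).
v_2 = A·v_1 = (0, -3).

v_2 = (0, -3)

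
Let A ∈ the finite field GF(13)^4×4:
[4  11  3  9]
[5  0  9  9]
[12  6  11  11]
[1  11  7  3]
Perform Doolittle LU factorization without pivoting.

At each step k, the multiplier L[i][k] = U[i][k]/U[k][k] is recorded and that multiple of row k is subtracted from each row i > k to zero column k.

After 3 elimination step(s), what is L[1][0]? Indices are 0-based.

L[1][0] = 11

[col 0] pivot 4
  R1 -= 11*R0 → (0, 9, 2, 1)  (L[1][0] := 11)
  R2 -= 3*R0 → (0, 12, 2, 10)  (L[2][0] := 3)
  R3 -= 10*R0 → (0, 5, 3, 4)  (L[3][0] := 10)
[col 1] pivot 9
  R2 -= 10*R1 → (0, 0, 8, 0)  (L[2][1] := 10)
  R3 -= 2*R1 → (0, 0, 12, 2)  (L[3][1] := 2)
[col 2] pivot 8
  R3 -= 8*R2 → (0, 0, 0, 2)  (L[3][2] := 8)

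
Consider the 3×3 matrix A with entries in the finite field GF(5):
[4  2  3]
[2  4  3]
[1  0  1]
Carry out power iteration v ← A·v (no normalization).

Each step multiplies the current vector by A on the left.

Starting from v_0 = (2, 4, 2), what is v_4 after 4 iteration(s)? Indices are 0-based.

v_4 = (2, 4, 4)

v_0 = (2, 4, 2).
v_1 = A·v_0 = (2, 1, 4).
v_2 = A·v_1 = (2, 0, 1).
v_3 = A·v_2 = (1, 2, 3).
v_4 = A·v_3 = (2, 4, 4).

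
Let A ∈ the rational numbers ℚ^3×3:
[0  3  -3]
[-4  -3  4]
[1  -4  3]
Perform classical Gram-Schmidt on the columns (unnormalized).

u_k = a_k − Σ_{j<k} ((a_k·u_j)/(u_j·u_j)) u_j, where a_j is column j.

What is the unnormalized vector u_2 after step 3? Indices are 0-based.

Step 1: u_0 = a_0 = (0, -4, 1).
Step 2: u_1 = a_1 − (8/17)·u_0 = (3, -19/17, -76/17).
Step 3: u_2 = a_2 − (-13/17)·u_0 − (-457/514)·u_1 = (-171/514, -27/514, -54/257).

u_2 = (-171/514, -27/514, -54/257)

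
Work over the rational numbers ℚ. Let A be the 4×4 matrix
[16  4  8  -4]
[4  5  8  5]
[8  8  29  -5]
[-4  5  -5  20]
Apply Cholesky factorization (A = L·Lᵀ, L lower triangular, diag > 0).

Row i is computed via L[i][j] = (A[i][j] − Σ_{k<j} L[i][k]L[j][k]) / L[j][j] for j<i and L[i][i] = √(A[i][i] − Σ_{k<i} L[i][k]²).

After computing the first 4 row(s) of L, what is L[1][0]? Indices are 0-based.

Step 1: L[0][0] = √(16) = 4.
  L[1][0] = (4) / L[0][0] = 1.
Step 2: L[1][1] = √(4) = 2.
  L[2][0] = (8) / L[0][0] = 2.
  L[2][1] = (6) / L[1][1] = 3.
Step 3: L[2][2] = √(16) = 4.
  L[3][0] = (-4) / L[0][0] = -1.
  L[3][1] = (6) / L[1][1] = 3.
  L[3][2] = (-12) / L[2][2] = -3.
Step 4: L[3][3] = √(1) = 1.

L[1][0] = 1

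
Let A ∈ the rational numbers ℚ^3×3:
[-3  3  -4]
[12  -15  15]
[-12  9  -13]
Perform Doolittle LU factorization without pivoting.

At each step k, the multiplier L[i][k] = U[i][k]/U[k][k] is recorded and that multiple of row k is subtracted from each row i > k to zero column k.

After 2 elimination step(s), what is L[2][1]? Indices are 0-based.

L[2][1] = 1

[col 0] pivot -3
  R1 -= -4*R0 → (0, -3, -1)  (L[1][0] := -4)
  R2 -= 4*R0 → (0, -3, 3)  (L[2][0] := 4)
[col 1] pivot -3
  R2 -= 1*R1 → (0, 0, 4)  (L[2][1] := 1)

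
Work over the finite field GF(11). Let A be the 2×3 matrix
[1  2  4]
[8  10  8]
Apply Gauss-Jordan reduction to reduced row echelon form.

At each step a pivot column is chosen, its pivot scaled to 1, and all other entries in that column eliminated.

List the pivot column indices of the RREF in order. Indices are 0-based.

pivot columns: 0, 1

pivot(0,0)=1: scale R0 → (1, 2, 4)
  clear (1,0): R1 −= (8)R0 → (0, 5, 9)
pivot(1,1)=5: scale R1 → (0, 1, 4)
  clear (0,1): R0 −= (2)R1 → (1, 0, 7)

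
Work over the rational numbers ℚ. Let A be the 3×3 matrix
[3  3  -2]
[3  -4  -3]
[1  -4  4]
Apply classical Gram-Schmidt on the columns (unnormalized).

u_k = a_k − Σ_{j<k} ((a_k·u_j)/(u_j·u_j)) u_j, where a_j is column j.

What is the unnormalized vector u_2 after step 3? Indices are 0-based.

Step 1: u_0 = a_0 = (3, 3, 1).
Step 2: u_1 = a_1 − (-7/19)·u_0 = (78/19, -55/19, -69/19).
Step 3: u_2 = a_2 − (-11/19)·u_0 − (-267/730)·u_1 = (452/365, -339/146, 2373/730).

u_2 = (452/365, -339/146, 2373/730)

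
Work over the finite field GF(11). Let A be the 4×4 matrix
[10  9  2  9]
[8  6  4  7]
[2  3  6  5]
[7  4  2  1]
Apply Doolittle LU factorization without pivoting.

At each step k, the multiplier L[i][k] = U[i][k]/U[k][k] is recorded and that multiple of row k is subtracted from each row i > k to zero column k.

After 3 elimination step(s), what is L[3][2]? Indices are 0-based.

L[3][2] = 5

[col 0] pivot 10
  R1 -= 3*R0 → (0, 1, 9, 2)  (L[1][0] := 3)
  R2 -= 9*R0 → (0, 10, 10, 1)  (L[2][0] := 9)
  R3 -= 4*R0 → (0, 1, 5, 9)  (L[3][0] := 4)
[col 1] pivot 1
  R2 -= 10*R1 → (0, 0, 8, 3)  (L[2][1] := 10)
  R3 -= 1*R1 → (0, 0, 7, 7)  (L[3][1] := 1)
[col 2] pivot 8
  R3 -= 5*R2 → (0, 0, 0, 3)  (L[3][2] := 5)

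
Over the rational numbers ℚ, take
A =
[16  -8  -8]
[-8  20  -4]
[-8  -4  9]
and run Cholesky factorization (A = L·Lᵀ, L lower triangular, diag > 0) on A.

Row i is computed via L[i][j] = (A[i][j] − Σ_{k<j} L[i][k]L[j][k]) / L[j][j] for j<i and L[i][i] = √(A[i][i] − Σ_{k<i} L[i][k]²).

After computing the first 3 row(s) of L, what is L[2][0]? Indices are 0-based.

Step 1: L[0][0] = √(16) = 4.
  L[1][0] = (-8) / L[0][0] = -2.
Step 2: L[1][1] = √(16) = 4.
  L[2][0] = (-8) / L[0][0] = -2.
  L[2][1] = (-8) / L[1][1] = -2.
Step 3: L[2][2] = √(1) = 1.

L[2][0] = -2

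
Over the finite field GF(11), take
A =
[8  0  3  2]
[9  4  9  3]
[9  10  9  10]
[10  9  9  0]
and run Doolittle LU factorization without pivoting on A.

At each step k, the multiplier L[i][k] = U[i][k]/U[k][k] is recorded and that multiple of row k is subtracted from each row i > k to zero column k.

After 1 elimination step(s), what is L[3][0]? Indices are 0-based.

L[3][0] = 4

[col 0] pivot 8
  R1 -= 8*R0 → (0, 4, 7, 9)  (L[1][0] := 8)
  R2 -= 8*R0 → (0, 10, 7, 5)  (L[2][0] := 8)
  R3 -= 4*R0 → (0, 9, 8, 3)  (L[3][0] := 4)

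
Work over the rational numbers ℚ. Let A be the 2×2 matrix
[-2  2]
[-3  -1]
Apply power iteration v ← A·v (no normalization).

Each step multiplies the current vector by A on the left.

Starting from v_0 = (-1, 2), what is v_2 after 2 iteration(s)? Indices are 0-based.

v_2 = (-10, -19)

v_0 = (-1, 2).
v_1 = A·v_0 = (6, 1).
v_2 = A·v_1 = (-10, -19).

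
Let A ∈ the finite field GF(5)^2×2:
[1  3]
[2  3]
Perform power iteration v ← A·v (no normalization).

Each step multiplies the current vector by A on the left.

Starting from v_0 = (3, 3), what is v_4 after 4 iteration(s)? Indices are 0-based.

v_4 = (2, 1)

v_0 = (3, 3).
v_1 = A·v_0 = (2, 0).
v_2 = A·v_1 = (2, 4).
v_3 = A·v_2 = (4, 1).
v_4 = A·v_3 = (2, 1).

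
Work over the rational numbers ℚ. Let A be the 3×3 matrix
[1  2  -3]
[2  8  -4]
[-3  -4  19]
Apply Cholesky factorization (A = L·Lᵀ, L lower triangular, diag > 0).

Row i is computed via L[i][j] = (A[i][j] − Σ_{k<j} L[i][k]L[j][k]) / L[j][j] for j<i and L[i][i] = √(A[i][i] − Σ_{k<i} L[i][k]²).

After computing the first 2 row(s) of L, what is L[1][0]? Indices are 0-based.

Step 1: L[0][0] = √(1) = 1.
  L[1][0] = (2) / L[0][0] = 2.
Step 2: L[1][1] = √(4) = 2.

L[1][0] = 2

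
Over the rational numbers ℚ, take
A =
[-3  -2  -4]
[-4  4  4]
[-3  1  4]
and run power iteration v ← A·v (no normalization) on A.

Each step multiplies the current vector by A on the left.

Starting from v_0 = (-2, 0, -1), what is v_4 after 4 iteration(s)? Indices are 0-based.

v_4 = (-1022, -576, -478)

v_0 = (-2, 0, -1).
v_1 = A·v_0 = (10, 4, 2).
v_2 = A·v_1 = (-46, -16, -18).
v_3 = A·v_2 = (242, 48, 50).
v_4 = A·v_3 = (-1022, -576, -478).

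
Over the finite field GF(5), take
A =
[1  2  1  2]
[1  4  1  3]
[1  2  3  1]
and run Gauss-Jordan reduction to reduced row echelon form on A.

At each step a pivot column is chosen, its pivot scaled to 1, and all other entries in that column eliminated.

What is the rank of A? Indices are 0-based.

pivot(0,0)=1: scale R0 → (1, 2, 1, 2)
  clear (1,0): R1 −= (1)R0 → (0, 2, 0, 1)
  clear (2,0): R2 −= (1)R0 → (0, 0, 2, 4)
pivot(1,1)=2: scale R1 → (0, 1, 0, 3)
  clear (0,1): R0 −= (2)R1 → (1, 0, 1, 1)
pivot(2,2)=2: scale R2 → (0, 0, 1, 2)
  clear (0,2): R0 −= (1)R2 → (1, 0, 0, 4)

rank = 3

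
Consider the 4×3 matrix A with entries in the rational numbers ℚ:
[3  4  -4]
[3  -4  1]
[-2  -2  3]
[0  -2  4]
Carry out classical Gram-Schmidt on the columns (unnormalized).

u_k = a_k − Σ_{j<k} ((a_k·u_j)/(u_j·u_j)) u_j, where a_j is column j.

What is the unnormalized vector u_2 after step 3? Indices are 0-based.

Step 1: u_0 = a_0 = (3, 3, -2, 0).
Step 2: u_1 = a_1 − (2/11)·u_0 = (38/11, -50/11, -18/11, -2).
Step 3: u_2 = a_2 − (-15/22)·u_0 − (-43/54)·u_1 = (43/54, -31/54, 1/3, 65/27).

u_2 = (43/54, -31/54, 1/3, 65/27)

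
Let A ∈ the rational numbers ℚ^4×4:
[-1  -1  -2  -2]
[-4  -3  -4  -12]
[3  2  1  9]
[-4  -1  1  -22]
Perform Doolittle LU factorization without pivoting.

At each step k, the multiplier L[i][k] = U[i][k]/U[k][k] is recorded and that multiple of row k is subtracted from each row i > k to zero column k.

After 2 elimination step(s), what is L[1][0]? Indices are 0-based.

L[1][0] = 4

k=0: U[0][0]=-1
  eliminate (1,0): mult=4, new row 1: (0, 1, 4, -4); set L[1][0]=4
  eliminate (2,0): mult=-3, new row 2: (0, -1, -5, 3); set L[2][0]=-3
  eliminate (3,0): mult=4, new row 3: (0, 3, 9, -14); set L[3][0]=4
k=1: U[1][1]=1
  eliminate (2,1): mult=-1, new row 2: (0, 0, -1, -1); set L[2][1]=-1
  eliminate (3,1): mult=3, new row 3: (0, 0, -3, -2); set L[3][1]=3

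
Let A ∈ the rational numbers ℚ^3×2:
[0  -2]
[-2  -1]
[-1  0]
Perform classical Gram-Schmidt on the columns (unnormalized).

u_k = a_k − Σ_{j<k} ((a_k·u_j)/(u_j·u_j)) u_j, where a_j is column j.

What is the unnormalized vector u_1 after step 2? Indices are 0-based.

u_1 = (-2, -1/5, 2/5)

Step 1: u_0 = a_0 = (0, -2, -1).
Step 2: u_1 = a_1 − (2/5)·u_0 = (-2, -1/5, 2/5).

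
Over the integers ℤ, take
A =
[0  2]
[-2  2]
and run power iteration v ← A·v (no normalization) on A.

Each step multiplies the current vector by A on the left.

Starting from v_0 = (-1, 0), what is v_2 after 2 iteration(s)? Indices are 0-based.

v_0 = (-1, 0).
v_1 = A·v_0 = (0, 2).
v_2 = A·v_1 = (4, 4).

v_2 = (4, 4)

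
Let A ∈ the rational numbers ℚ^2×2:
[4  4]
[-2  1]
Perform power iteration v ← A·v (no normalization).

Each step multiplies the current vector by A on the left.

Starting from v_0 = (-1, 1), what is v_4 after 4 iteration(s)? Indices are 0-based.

v_4 = (156, -141)

v_0 = (-1, 1).
v_1 = A·v_0 = (0, 3).
v_2 = A·v_1 = (12, 3).
v_3 = A·v_2 = (60, -21).
v_4 = A·v_3 = (156, -141).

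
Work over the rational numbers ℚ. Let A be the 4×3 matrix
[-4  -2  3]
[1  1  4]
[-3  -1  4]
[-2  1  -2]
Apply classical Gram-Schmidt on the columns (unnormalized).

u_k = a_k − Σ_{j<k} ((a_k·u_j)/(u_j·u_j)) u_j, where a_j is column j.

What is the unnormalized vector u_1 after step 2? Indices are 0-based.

Step 1: u_0 = a_0 = (-4, 1, -3, -2).
Step 2: u_1 = a_1 − (1/3)·u_0 = (-2/3, 2/3, 0, 5/3).

u_1 = (-2/3, 2/3, 0, 5/3)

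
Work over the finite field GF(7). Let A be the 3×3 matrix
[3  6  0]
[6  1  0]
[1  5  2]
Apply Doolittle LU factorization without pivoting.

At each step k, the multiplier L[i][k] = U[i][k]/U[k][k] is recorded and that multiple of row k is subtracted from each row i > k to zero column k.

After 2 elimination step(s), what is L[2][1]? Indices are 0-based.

Step 1: pivot at (0,0) is 3.
  row1 ← row1 − (2)·row0  ⇒  L[1][0]=2, U row1=(0, 3, 0)
  row2 ← row2 − (5)·row0  ⇒  L[2][0]=5, U row2=(0, 3, 2)
Step 2: pivot at (1,1) is 3.
  row2 ← row2 − (1)·row1  ⇒  L[2][1]=1, U row2=(0, 0, 2)

L[2][1] = 1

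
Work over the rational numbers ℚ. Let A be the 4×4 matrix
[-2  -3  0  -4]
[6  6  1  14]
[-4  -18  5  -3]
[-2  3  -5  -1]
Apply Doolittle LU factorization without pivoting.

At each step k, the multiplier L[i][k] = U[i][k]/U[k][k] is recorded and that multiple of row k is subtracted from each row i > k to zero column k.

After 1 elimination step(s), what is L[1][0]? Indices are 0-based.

Step 1: pivot at (0,0) is -2.
  row1 ← row1 − (-3)·row0  ⇒  L[1][0]=-3, U row1=(0, -3, 1, 2)
  row2 ← row2 − (2)·row0  ⇒  L[2][0]=2, U row2=(0, -12, 5, 5)
  row3 ← row3 − (1)·row0  ⇒  L[3][0]=1, U row3=(0, 6, -5, 3)

L[1][0] = -3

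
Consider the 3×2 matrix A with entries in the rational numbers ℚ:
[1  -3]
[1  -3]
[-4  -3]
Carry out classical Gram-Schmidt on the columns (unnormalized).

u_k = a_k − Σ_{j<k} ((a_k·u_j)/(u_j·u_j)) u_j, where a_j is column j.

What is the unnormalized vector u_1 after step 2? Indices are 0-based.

u_1 = (-10/3, -10/3, -5/3)

Step 1: u_0 = a_0 = (1, 1, -4).
Step 2: u_1 = a_1 − (1/3)·u_0 = (-10/3, -10/3, -5/3).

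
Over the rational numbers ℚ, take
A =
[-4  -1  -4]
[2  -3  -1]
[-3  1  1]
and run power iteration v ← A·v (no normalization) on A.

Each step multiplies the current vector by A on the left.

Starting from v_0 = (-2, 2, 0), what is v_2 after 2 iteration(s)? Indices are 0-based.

v_2 = (-46, 34, -20)

v_0 = (-2, 2, 0).
v_1 = A·v_0 = (6, -10, 8).
v_2 = A·v_1 = (-46, 34, -20).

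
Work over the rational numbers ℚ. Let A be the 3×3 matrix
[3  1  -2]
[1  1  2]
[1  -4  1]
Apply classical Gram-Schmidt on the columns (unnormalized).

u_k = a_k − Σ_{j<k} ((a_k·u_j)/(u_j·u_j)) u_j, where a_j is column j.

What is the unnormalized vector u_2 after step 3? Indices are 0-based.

Step 1: u_0 = a_0 = (3, 1, 1).
Step 2: u_1 = a_1 − (0)·u_0 = (1, 1, -4).
Step 3: u_2 = a_2 − (-3/11)·u_0 − (-2/9)·u_1 = (-95/99, 247/99, 38/99).

u_2 = (-95/99, 247/99, 38/99)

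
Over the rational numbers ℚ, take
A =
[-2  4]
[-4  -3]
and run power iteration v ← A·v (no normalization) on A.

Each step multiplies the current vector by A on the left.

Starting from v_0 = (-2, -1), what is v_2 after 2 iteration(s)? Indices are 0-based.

v_0 = (-2, -1).
v_1 = A·v_0 = (0, 11).
v_2 = A·v_1 = (44, -33).

v_2 = (44, -33)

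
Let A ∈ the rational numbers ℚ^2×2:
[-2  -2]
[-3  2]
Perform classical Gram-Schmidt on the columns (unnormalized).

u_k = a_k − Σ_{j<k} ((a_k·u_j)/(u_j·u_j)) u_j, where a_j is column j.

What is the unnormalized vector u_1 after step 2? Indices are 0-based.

Step 1: u_0 = a_0 = (-2, -3).
Step 2: u_1 = a_1 − (-2/13)·u_0 = (-30/13, 20/13).

u_1 = (-30/13, 20/13)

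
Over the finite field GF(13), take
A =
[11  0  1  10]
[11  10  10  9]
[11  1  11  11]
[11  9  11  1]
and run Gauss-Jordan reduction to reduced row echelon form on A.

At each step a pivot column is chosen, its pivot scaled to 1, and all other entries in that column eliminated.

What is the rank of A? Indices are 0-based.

rank = 4

step 1: normalize row 0 (÷11) = (1, 0, 6, 8)
  row 1: subtract 11×row0 = (0, 10, 9, 12)
  row 2: subtract 11×row0 = (0, 1, 10, 1)
  row 3: subtract 11×row0 = (0, 9, 10, 4)
step 2: normalize row 1 (÷10) = (0, 1, 10, 9)
  row 2: subtract 1×row1 = (0, 0, 0, 5)
  row 3: subtract 9×row1 = (0, 0, 11, 1)
step 3: exchange rows 2,3
step 3: normalize row 2 (÷11) = (0, 0, 1, 6)
  row 0: subtract 6×row2 = (1, 0, 0, 11)
  row 1: subtract 10×row2 = (0, 1, 0, 1)
step 4: normalize row 3 (÷5) = (0, 0, 0, 1)
  row 0: subtract 11×row3 = (1, 0, 0, 0)
  row 1: subtract 1×row3 = (0, 1, 0, 0)
  row 2: subtract 6×row3 = (0, 0, 1, 0)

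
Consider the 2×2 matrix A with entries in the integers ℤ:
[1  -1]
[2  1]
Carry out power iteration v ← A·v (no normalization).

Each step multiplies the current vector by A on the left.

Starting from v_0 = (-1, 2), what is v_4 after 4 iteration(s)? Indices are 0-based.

v_0 = (-1, 2).
v_1 = A·v_0 = (-3, 0).
v_2 = A·v_1 = (-3, -6).
v_3 = A·v_2 = (3, -12).
v_4 = A·v_3 = (15, -6).

v_4 = (15, -6)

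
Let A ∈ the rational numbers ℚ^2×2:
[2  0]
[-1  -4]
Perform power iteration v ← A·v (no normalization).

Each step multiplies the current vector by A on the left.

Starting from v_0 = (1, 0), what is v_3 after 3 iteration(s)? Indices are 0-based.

v_3 = (8, -12)

v_0 = (1, 0).
v_1 = A·v_0 = (2, -1).
v_2 = A·v_1 = (4, 2).
v_3 = A·v_2 = (8, -12).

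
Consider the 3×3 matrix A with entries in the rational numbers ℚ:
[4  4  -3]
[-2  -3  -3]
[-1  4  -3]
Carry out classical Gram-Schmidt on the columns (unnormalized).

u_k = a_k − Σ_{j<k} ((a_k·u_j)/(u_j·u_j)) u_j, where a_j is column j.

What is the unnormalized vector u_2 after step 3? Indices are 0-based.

u_2 = (-385/179, -700/179, -140/179)

Step 1: u_0 = a_0 = (4, -2, -1).
Step 2: u_1 = a_1 − (6/7)·u_0 = (4/7, -9/7, 34/7).
Step 3: u_2 = a_2 − (-1/7)·u_0 − (-87/179)·u_1 = (-385/179, -700/179, -140/179).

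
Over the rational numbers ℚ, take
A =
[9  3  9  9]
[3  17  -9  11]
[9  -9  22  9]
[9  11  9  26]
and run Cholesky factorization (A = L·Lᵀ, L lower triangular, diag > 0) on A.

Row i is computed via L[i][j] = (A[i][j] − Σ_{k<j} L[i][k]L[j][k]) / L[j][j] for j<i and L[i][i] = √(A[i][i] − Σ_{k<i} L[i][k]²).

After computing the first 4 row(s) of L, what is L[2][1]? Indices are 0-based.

L[2][1] = -3

Step 1: L[0][0] = √(9) = 3.
  L[1][0] = (3) / L[0][0] = 1.
Step 2: L[1][1] = √(16) = 4.
  L[2][0] = (9) / L[0][0] = 3.
  L[2][1] = (-12) / L[1][1] = -3.
Step 3: L[2][2] = √(4) = 2.
  L[3][0] = (9) / L[0][0] = 3.
  L[3][1] = (8) / L[1][1] = 2.
  L[3][2] = (6) / L[2][2] = 3.
Step 4: L[3][3] = √(4) = 2.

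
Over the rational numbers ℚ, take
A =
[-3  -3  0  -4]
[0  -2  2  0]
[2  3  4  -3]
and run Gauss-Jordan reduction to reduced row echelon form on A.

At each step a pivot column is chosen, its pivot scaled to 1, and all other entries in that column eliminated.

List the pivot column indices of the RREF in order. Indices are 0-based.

[1] R0 /= -3  ⇒  (1, 1, 0, 4/3)
     R2 -= 2·R0  ⇒  (0, 1, 4, -17/3)
[2] R1 /= -2  ⇒  (0, 1, -1, 0)
     R0 -= 1·R1  ⇒  (1, 0, 1, 4/3)
     R2 -= 1·R1  ⇒  (0, 0, 5, -17/3)
[3] R2 /= 5  ⇒  (0, 0, 1, -17/15)
     R0 -= 1·R2  ⇒  (1, 0, 0, 37/15)
     R1 -= -1·R2  ⇒  (0, 1, 0, -17/15)

pivot columns: 0, 1, 2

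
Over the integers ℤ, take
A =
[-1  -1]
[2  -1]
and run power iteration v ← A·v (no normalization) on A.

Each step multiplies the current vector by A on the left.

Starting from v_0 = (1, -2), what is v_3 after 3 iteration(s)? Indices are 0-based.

v_0 = (1, -2).
v_1 = A·v_0 = (1, 4).
v_2 = A·v_1 = (-5, -2).
v_3 = A·v_2 = (7, -8).

v_3 = (7, -8)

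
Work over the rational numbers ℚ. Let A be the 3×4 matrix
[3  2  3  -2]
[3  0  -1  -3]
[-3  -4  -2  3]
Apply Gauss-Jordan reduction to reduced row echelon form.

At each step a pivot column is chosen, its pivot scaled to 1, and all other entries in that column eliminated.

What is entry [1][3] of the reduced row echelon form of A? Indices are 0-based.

[1] R0 /= 3  ⇒  (1, 2/3, 1, -2/3)
     R1 -= 3·R0  ⇒  (0, -2, -4, -1)
     R2 -= -3·R0  ⇒  (0, -2, 1, 1)
[2] R1 /= -2  ⇒  (0, 1, 2, 1/2)
     R0 -= 2/3·R1  ⇒  (1, 0, -1/3, -1)
     R2 -= -2·R1  ⇒  (0, 0, 5, 2)
[3] R2 /= 5  ⇒  (0, 0, 1, 2/5)
     R0 -= -1/3·R2  ⇒  (1, 0, 0, -13/15)
     R1 -= 2·R2  ⇒  (0, 1, 0, -3/10)

M[1][3] = -3/10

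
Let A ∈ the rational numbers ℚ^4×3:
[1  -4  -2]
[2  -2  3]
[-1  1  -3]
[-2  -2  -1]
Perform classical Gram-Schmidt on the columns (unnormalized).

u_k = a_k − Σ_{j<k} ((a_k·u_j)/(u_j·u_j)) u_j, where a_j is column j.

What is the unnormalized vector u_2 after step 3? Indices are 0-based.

Step 1: u_0 = a_0 = (1, 2, -1, -2).
Step 2: u_1 = a_1 − (-1/2)·u_0 = (-7/2, -1, 1/2, -3).
Step 3: u_2 = a_2 − (9/10)·u_0 − (11/45)·u_1 = (-92/45, 13/9, -20/9, 23/15).

u_2 = (-92/45, 13/9, -20/9, 23/15)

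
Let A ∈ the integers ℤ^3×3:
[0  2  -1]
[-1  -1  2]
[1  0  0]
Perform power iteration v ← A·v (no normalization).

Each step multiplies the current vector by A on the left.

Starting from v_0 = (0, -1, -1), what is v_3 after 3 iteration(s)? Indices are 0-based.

v_3 = (5, -2, -2)

v_0 = (0, -1, -1).
v_1 = A·v_0 = (-1, -1, 0).
v_2 = A·v_1 = (-2, 2, -1).
v_3 = A·v_2 = (5, -2, -2).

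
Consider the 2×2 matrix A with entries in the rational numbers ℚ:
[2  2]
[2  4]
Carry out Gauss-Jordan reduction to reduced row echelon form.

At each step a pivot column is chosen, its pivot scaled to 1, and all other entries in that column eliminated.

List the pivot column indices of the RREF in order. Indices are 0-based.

pivot(0,0)=2: scale R0 → (1, 1)
  clear (1,0): R1 −= (2)R0 → (0, 2)
pivot(1,1)=2: scale R1 → (0, 1)
  clear (0,1): R0 −= (1)R1 → (1, 0)

pivot columns: 0, 1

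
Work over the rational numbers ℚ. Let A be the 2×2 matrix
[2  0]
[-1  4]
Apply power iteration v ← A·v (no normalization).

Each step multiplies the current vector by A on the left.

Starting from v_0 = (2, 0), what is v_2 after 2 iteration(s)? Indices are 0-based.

v_2 = (8, -12)

v_0 = (2, 0).
v_1 = A·v_0 = (4, -2).
v_2 = A·v_1 = (8, -12).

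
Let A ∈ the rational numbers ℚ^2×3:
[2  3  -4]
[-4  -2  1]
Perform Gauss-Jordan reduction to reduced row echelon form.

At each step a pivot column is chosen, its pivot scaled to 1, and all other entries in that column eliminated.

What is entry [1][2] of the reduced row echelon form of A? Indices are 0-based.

M[1][2] = -7/4

[1] R0 /= 2  ⇒  (1, 3/2, -2)
     R1 -= -4·R0  ⇒  (0, 4, -7)
[2] R1 /= 4  ⇒  (0, 1, -7/4)
     R0 -= 3/2·R1  ⇒  (1, 0, 5/8)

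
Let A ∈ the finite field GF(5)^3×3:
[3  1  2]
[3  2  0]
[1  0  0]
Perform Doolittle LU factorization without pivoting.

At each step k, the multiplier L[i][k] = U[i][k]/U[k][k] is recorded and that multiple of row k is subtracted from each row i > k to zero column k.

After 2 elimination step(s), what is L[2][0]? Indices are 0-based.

k=0: U[0][0]=3
  eliminate (1,0): mult=1, new row 1: (0, 1, 3); set L[1][0]=1
  eliminate (2,0): mult=2, new row 2: (0, 3, 1); set L[2][0]=2
k=1: U[1][1]=1
  eliminate (2,1): mult=3, new row 2: (0, 0, 2); set L[2][1]=3

L[2][0] = 2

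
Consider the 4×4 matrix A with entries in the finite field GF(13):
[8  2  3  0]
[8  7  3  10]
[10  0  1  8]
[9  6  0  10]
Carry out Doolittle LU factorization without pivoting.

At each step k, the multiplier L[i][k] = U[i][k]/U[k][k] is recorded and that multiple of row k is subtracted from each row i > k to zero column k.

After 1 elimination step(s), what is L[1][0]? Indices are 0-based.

Step 1: pivot at (0,0) is 8.
  row1 ← row1 − (1)·row0  ⇒  L[1][0]=1, U row1=(0, 5, 0, 10)
  row2 ← row2 − (11)·row0  ⇒  L[2][0]=11, U row2=(0, 4, 7, 8)
  row3 ← row3 − (6)·row0  ⇒  L[3][0]=6, U row3=(0, 7, 8, 10)

L[1][0] = 1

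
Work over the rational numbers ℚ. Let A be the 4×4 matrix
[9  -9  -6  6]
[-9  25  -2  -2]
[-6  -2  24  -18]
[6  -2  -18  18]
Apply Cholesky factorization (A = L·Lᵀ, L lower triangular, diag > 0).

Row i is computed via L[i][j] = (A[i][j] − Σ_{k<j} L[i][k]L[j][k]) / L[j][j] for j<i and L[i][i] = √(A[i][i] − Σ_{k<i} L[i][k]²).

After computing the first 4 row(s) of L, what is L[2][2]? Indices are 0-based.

L[2][2] = 4

Step 1: L[0][0] = √(9) = 3.
  L[1][0] = (-9) / L[0][0] = -3.
Step 2: L[1][1] = √(16) = 4.
  L[2][0] = (-6) / L[0][0] = -2.
  L[2][1] = (-8) / L[1][1] = -2.
Step 3: L[2][2] = √(16) = 4.
  L[3][0] = (6) / L[0][0] = 2.
  L[3][1] = (4) / L[1][1] = 1.
  L[3][2] = (-12) / L[2][2] = -3.
Step 4: L[3][3] = √(4) = 2.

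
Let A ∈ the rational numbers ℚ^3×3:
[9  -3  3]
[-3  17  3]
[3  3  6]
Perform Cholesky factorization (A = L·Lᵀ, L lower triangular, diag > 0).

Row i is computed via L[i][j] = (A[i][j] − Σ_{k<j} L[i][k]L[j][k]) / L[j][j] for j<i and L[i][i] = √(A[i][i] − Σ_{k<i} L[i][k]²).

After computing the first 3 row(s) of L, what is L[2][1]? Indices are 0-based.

Step 1: L[0][0] = √(9) = 3.
  L[1][0] = (-3) / L[0][0] = -1.
Step 2: L[1][1] = √(16) = 4.
  L[2][0] = (3) / L[0][0] = 1.
  L[2][1] = (4) / L[1][1] = 1.
Step 3: L[2][2] = √(4) = 2.

L[2][1] = 1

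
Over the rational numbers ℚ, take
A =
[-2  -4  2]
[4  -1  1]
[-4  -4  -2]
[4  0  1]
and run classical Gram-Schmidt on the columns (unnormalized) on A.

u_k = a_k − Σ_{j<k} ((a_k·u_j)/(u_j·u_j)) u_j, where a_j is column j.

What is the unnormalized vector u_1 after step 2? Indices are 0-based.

u_1 = (-42/13, -33/13, -32/13, -20/13)

Step 1: u_0 = a_0 = (-2, 4, -4, 4).
Step 2: u_1 = a_1 − (5/13)·u_0 = (-42/13, -33/13, -32/13, -20/13).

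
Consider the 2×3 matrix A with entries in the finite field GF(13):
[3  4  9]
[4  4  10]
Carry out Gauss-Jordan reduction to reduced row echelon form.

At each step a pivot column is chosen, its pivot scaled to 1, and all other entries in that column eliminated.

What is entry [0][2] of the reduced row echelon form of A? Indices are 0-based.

M[0][2] = 1

step 1: normalize row 0 (÷3) = (1, 10, 3)
  row 1: subtract 4×row0 = (0, 3, 11)
step 2: normalize row 1 (÷3) = (0, 1, 8)
  row 0: subtract 10×row1 = (1, 0, 1)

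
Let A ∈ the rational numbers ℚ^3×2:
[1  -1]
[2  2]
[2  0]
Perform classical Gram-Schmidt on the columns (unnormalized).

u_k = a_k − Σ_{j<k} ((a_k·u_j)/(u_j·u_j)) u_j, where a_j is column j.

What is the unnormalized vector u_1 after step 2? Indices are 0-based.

Step 1: u_0 = a_0 = (1, 2, 2).
Step 2: u_1 = a_1 − (1/3)·u_0 = (-4/3, 4/3, -2/3).

u_1 = (-4/3, 4/3, -2/3)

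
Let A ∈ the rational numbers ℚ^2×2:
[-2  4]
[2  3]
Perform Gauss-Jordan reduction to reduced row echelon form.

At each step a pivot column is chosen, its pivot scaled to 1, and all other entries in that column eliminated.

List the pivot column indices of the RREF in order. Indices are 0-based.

step 1: normalize row 0 (÷-2) = (1, -2)
  row 1: subtract 2×row0 = (0, 7)
step 2: normalize row 1 (÷7) = (0, 1)
  row 0: subtract -2×row1 = (1, 0)

pivot columns: 0, 1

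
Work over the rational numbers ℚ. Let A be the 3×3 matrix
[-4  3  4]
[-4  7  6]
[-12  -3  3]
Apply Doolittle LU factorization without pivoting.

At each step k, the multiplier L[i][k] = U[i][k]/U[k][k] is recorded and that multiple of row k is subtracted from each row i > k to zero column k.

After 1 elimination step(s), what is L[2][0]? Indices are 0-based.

[col 0] pivot -4
  R1 -= 1*R0 → (0, 4, 2)  (L[1][0] := 1)
  R2 -= 3*R0 → (0, -12, -9)  (L[2][0] := 3)

L[2][0] = 3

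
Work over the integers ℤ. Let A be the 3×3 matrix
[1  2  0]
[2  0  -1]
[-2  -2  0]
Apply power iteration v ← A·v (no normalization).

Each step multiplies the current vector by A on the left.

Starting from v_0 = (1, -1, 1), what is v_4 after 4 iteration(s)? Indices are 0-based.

v_4 = (1, -8, 2)

v_0 = (1, -1, 1).
v_1 = A·v_0 = (-1, 1, 0).
v_2 = A·v_1 = (1, -2, 0).
v_3 = A·v_2 = (-3, 2, 2).
v_4 = A·v_3 = (1, -8, 2).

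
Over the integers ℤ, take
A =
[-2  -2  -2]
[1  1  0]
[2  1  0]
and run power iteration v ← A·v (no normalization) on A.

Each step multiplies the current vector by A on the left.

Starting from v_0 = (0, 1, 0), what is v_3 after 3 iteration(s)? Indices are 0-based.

v_3 = (8, -1, -1)

v_0 = (0, 1, 0).
v_1 = A·v_0 = (-2, 1, 1).
v_2 = A·v_1 = (0, -1, -3).
v_3 = A·v_2 = (8, -1, -1).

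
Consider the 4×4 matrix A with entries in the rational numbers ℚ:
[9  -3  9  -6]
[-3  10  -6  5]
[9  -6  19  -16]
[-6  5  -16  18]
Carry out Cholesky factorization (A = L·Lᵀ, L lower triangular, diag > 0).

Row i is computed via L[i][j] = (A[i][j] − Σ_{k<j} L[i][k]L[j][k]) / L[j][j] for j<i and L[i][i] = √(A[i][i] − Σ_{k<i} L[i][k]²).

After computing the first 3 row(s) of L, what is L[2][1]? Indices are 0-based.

L[2][1] = -1

Step 1: L[0][0] = √(9) = 3.
  L[1][0] = (-3) / L[0][0] = -1.
Step 2: L[1][1] = √(9) = 3.
  L[2][0] = (9) / L[0][0] = 3.
  L[2][1] = (-3) / L[1][1] = -1.
Step 3: L[2][2] = √(9) = 3.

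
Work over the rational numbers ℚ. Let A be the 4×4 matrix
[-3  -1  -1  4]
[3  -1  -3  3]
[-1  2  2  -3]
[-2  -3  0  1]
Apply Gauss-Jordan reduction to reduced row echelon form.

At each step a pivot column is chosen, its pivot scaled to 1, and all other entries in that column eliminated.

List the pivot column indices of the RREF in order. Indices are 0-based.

pivot columns: 0, 1, 2, 3

[1] R0 /= -3  ⇒  (1, 1/3, 1/3, -4/3)
     R1 -= 3·R0  ⇒  (0, -2, -4, 7)
     R2 -= -1·R0  ⇒  (0, 7/3, 7/3, -13/3)
     R3 -= -2·R0  ⇒  (0, -7/3, 2/3, -5/3)
[2] R1 /= -2  ⇒  (0, 1, 2, -7/2)
     R0 -= 1/3·R1  ⇒  (1, 0, -1/3, -1/6)
     R2 -= 7/3·R1  ⇒  (0, 0, -7/3, 23/6)
     R3 -= -7/3·R1  ⇒  (0, 0, 16/3, -59/6)
[3] R2 /= -7/3  ⇒  (0, 0, 1, -23/14)
     R0 -= -1/3·R2  ⇒  (1, 0, 0, -5/7)
     R1 -= 2·R2  ⇒  (0, 1, 0, -3/14)
     R3 -= 16/3·R2  ⇒  (0, 0, 0, -15/14)
[4] R3 /= -15/14  ⇒  (0, 0, 0, 1)
     R0 -= -5/7·R3  ⇒  (1, 0, 0, 0)
     R1 -= -3/14·R3  ⇒  (0, 1, 0, 0)
     R2 -= -23/14·R3  ⇒  (0, 0, 1, 0)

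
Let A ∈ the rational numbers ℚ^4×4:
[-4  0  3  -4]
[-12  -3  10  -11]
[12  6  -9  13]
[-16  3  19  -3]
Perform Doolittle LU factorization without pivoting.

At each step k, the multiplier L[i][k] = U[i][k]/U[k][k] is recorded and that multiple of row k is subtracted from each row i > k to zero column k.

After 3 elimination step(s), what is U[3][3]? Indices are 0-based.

k=0: U[0][0]=-4
  eliminate (1,0): mult=3, new row 1: (0, -3, 1, 1); set L[1][0]=3
  eliminate (2,0): mult=-3, new row 2: (0, 6, 0, 1); set L[2][0]=-3
  eliminate (3,0): mult=4, new row 3: (0, 3, 7, 13); set L[3][0]=4
k=1: U[1][1]=-3
  eliminate (2,1): mult=-2, new row 2: (0, 0, 2, 3); set L[2][1]=-2
  eliminate (3,1): mult=-1, new row 3: (0, 0, 8, 14); set L[3][1]=-1
k=2: U[2][2]=2
  eliminate (3,2): mult=4, new row 3: (0, 0, 0, 2); set L[3][2]=4

U[3][3] = 2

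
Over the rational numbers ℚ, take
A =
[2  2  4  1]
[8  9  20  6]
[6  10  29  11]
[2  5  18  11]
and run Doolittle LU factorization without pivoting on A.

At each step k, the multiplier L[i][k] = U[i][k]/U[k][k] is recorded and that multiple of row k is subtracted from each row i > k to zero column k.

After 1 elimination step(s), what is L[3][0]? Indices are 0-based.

Step 1: pivot at (0,0) is 2.
  row1 ← row1 − (4)·row0  ⇒  L[1][0]=4, U row1=(0, 1, 4, 2)
  row2 ← row2 − (3)·row0  ⇒  L[2][0]=3, U row2=(0, 4, 17, 8)
  row3 ← row3 − (1)·row0  ⇒  L[3][0]=1, U row3=(0, 3, 14, 10)

L[3][0] = 1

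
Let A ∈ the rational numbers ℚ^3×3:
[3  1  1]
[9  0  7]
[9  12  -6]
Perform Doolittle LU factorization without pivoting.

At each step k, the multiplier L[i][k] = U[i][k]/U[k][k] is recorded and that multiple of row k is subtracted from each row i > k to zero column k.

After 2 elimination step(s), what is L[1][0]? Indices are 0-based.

L[1][0] = 3

Step 1: pivot at (0,0) is 3.
  row1 ← row1 − (3)·row0  ⇒  L[1][0]=3, U row1=(0, -3, 4)
  row2 ← row2 − (3)·row0  ⇒  L[2][0]=3, U row2=(0, 9, -9)
Step 2: pivot at (1,1) is -3.
  row2 ← row2 − (-3)·row1  ⇒  L[2][1]=-3, U row2=(0, 0, 3)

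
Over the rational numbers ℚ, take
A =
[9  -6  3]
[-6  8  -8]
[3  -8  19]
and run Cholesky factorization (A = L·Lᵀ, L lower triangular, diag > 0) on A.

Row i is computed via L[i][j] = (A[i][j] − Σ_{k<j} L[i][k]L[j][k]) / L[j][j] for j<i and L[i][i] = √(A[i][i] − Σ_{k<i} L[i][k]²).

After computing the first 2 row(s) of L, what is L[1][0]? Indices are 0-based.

Step 1: L[0][0] = √(9) = 3.
  L[1][0] = (-6) / L[0][0] = -2.
Step 2: L[1][1] = √(4) = 2.

L[1][0] = -2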